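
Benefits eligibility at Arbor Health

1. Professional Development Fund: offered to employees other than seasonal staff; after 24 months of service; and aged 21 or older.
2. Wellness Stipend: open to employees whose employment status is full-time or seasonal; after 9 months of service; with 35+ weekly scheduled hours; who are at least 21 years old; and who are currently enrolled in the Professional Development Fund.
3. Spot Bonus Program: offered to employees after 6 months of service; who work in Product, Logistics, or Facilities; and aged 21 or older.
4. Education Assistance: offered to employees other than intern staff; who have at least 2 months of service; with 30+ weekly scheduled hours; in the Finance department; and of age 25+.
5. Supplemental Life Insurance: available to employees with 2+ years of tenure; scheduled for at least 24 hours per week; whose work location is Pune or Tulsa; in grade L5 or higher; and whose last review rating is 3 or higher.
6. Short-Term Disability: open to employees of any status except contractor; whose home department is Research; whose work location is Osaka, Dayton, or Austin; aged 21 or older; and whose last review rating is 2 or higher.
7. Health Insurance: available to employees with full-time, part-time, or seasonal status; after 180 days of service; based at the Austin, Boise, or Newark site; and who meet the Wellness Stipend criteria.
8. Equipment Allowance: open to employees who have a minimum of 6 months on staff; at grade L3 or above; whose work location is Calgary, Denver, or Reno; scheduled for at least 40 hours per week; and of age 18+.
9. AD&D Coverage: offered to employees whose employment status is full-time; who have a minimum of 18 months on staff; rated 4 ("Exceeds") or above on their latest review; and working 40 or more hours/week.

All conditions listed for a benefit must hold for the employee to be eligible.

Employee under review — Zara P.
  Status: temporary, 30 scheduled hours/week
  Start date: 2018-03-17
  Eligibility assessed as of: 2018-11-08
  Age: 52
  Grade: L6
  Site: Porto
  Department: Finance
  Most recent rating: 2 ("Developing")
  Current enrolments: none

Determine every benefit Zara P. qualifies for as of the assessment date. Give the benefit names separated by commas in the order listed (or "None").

Education Assistance

Service from 2018-03-17 to 2018-11-08: 236 days.
Professional Development Fund — status temporary ✓ (not excluded); service 236 days < 24 months (≈720 days) ✗ → not eligible.
Wellness Stipend — status temporary ✗ (requires full-time or seasonal) → not eligible.
Spot Bonus Program — service 236 days ≥ 6 months (≈180 days) ✓; dept Finance ✗ → not eligible.
Education Assistance — status temporary ✓ (not excluded); service 236 days ≥ 2 months (≈60 days) ✓; 30 hrs/wk ≥ 30 ✓; dept Finance ✓; age 52 ≥ 25 ✓ → eligible.
Supplemental Life Insurance — service 236 days < 2 years (≈730 days) ✗ → not eligible.
Short-Term Disability — status temporary ✓ (not excluded); dept Finance ✗ → not eligible.
Health Insurance — status temporary ✗ (requires full-time, part-time, or seasonal) → not eligible.
Equipment Allowance — service 236 days ≥ 6 months (≈180 days) ✓; grade L6 ≥ L3 ✓; site Porto ✗ (not Calgary, Denver, or Reno) → not eligible.
AD&D Coverage — status temporary ✗ (requires full-time) → not eligible.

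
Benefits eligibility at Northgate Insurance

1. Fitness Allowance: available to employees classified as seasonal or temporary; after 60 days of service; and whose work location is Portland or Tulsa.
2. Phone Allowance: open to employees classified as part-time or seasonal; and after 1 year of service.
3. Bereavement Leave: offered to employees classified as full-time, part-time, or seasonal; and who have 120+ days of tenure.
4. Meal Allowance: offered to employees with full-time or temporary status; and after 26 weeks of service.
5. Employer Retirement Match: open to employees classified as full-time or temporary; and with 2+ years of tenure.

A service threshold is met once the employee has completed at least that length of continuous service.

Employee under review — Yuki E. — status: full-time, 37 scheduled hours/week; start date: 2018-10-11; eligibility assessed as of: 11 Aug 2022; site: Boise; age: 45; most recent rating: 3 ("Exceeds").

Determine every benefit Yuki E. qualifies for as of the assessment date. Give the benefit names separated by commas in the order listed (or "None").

Service from 2018-10-11 to 11 Aug 2022: 1400 days.
Fitness Allowance — status full-time ✗ (requires seasonal or temporary) → not eligible.
Phone Allowance — status full-time ✗ (requires part-time or seasonal) → not eligible.
Bereavement Leave — status full-time ✓; service 1400 days ≥ 120 days ✓ → eligible.
Meal Allowance — status full-time ✓; service 1400 days ≥ 26 weeks (≈182 days) ✓ → eligible.
Employer Retirement Match — status full-time ✓; service 1400 days ≥ 2 years (≈730 days) ✓ → eligible.

Bereavement Leave, Meal Allowance, Employer Retirement Match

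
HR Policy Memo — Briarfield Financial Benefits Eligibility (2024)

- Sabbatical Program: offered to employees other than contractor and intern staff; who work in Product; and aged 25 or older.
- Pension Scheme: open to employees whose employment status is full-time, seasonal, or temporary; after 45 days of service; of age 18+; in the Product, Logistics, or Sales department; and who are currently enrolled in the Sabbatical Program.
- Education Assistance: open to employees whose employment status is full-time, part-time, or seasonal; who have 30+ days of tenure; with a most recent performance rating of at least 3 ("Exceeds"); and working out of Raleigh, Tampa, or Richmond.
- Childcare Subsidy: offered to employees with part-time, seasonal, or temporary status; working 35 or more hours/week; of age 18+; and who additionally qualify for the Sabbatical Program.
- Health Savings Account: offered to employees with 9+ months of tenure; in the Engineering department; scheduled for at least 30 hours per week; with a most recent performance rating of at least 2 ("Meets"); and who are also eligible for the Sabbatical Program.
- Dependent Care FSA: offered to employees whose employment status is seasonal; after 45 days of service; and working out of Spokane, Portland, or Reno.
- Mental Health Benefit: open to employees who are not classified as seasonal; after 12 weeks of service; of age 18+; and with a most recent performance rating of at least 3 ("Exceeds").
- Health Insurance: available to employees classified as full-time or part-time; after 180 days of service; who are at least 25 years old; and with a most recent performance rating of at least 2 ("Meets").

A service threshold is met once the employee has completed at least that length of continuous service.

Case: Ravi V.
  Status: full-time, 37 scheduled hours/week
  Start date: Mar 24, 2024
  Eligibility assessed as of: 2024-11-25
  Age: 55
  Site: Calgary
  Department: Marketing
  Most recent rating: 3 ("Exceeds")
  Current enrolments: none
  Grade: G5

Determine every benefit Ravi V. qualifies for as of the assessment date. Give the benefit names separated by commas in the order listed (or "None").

Service from Mar 24, 2024 to 2024-11-25: 246 days.
Sabbatical Program — status full-time ✓ (not excluded); dept Marketing ✗ → not eligible.
Pension Scheme — status full-time ✓; service 246 days ≥ 45 days ✓; age 55 ≥ 18 ✓; dept Marketing ✗ → not eligible.
Education Assistance — status full-time ✓; service 246 days ≥ 30 days ✓; rating 3 ≥ 3 ✓; site Calgary ✗ (not Raleigh, Tampa, or Richmond) → not eligible.
Childcare Subsidy — status full-time ✗ (requires part-time, seasonal, or temporary) → not eligible.
Health Savings Account — service 246 days < 9 months (≈270 days) ✗ → not eligible.
Dependent Care FSA — status full-time ✗ (requires seasonal) → not eligible.
Mental Health Benefit — status full-time ✓ (not excluded); service 246 days ≥ 12 weeks (≈84 days) ✓; age 55 ≥ 18 ✓; rating 3 ≥ 3 ✓ → eligible.
Health Insurance — status full-time ✓; service 246 days ≥ 180 days ✓; age 55 ≥ 25 ✓; rating 3 ≥ 2 ✓ → eligible.

Mental Health Benefit, Health Insurance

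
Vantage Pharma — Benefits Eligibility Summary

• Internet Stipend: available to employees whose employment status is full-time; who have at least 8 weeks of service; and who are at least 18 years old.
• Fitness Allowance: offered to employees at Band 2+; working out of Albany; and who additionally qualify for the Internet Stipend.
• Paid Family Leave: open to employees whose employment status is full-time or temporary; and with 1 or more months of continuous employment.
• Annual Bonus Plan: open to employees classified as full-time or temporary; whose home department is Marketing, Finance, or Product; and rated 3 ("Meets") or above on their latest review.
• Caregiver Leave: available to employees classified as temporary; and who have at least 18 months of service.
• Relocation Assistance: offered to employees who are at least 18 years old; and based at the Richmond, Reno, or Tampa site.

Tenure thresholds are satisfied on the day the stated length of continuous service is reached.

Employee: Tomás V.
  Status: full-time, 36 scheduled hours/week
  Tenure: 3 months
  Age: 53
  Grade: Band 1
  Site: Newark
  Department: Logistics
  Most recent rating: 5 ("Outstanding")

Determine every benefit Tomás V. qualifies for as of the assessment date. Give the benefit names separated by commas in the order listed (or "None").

Internet Stipend, Paid Family Leave

Internet Stipend — status full-time ✓; service 3 months ≥ 8 weeks (≈56 days) ✓; age 53 ≥ 18 ✓ → eligible.
Fitness Allowance — grade Band 1 < Band 2 ✗ → not eligible.
Paid Family Leave — status full-time ✓; service 3 months ≥ 1 month ✓ → eligible.
Annual Bonus Plan — status full-time ✓; dept Logistics ✗ → not eligible.
Caregiver Leave — status full-time ✗ (requires temporary) → not eligible.
Relocation Assistance — age 53 ≥ 18 ✓; site Newark ✗ (not Richmond, Reno, or Tampa) → not eligible.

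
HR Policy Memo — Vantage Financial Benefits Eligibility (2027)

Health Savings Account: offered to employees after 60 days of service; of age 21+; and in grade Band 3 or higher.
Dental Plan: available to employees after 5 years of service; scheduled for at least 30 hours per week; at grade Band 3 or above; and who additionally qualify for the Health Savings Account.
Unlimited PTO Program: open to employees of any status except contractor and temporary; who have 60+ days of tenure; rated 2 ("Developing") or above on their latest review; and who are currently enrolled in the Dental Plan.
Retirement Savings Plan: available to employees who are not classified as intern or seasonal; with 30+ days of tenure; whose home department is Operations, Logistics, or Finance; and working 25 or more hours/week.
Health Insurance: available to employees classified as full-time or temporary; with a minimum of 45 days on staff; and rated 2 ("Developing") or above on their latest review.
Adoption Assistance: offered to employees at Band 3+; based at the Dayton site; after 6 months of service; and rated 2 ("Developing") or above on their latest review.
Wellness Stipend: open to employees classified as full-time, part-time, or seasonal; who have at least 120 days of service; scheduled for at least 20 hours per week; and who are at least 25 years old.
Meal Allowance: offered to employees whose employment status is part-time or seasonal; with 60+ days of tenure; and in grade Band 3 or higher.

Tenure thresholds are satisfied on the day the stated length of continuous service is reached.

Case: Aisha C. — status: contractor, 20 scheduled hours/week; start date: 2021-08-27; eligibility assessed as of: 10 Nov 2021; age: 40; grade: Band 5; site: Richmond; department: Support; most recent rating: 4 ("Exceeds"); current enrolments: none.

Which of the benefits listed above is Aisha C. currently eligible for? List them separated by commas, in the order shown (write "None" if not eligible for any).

Service from 2021-08-27 to 10 Nov 2021: 75 days.
Health Savings Account — service 75 days ≥ 60 days ✓; age 40 ≥ 21 ✓; grade Band 5 ≥ Band 3 ✓ → eligible.
Dental Plan — service 75 days < 5 years (≈1825 days) ✗ → not eligible.
Unlimited PTO Program — status contractor ✗ (excluded) → not eligible.
Retirement Savings Plan — status contractor ✓ (not excluded); service 75 days ≥ 30 days ✓; dept Support ✗ → not eligible.
Health Insurance — status contractor ✗ (requires full-time or temporary) → not eligible.
Adoption Assistance — grade Band 5 ≥ Band 3 ✓; site Richmond ✗ (not Dayton) → not eligible.
Wellness Stipend — status contractor ✗ (requires full-time, part-time, or seasonal) → not eligible.
Meal Allowance — status contractor ✗ (requires part-time or seasonal) → not eligible.

Health Savings Account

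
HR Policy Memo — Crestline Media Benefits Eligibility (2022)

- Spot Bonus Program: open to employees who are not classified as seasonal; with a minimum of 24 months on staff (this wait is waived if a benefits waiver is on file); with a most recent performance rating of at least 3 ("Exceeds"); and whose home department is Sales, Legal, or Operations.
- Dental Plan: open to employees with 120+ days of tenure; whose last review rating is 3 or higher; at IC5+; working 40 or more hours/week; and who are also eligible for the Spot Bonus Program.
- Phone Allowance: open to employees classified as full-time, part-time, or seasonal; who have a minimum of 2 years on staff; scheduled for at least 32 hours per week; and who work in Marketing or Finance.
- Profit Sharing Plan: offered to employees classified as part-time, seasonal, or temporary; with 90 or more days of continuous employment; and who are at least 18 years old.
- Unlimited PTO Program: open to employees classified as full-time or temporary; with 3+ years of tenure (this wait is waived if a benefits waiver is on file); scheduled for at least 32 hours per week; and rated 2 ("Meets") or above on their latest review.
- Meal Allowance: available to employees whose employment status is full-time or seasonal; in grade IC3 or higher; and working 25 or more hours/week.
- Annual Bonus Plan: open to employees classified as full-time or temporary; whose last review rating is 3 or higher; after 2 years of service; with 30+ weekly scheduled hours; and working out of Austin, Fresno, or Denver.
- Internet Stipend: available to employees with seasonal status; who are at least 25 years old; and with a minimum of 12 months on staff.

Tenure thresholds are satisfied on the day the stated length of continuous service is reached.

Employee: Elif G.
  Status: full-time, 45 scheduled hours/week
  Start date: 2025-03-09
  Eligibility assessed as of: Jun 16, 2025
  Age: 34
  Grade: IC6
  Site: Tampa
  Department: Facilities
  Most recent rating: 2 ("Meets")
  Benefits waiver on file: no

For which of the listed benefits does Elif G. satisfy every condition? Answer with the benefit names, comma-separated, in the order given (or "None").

Meal Allowance

Service from 2025-03-09 to Jun 16, 2025: 99 days.
Spot Bonus Program — status full-time ✓ (not excluded); no waiver, service 99 days < 24 months (≈720 days) ✗ → not eligible.
Dental Plan — service 99 days < 120 days ✗ → not eligible.
Phone Allowance — status full-time ✓; service 99 days < 2 years (≈730 days) ✗ → not eligible.
Profit Sharing Plan — status full-time ✗ (requires part-time, seasonal, or temporary) → not eligible.
Unlimited PTO Program — status full-time ✓; no waiver, service 99 days < 3 years (≈1095 days) ✗ → not eligible.
Meal Allowance — status full-time ✓; grade IC6 ≥ IC3 ✓; 45 hrs/wk ≥ 25 ✓ → eligible.
Annual Bonus Plan — status full-time ✓; rating 2 < 3 ✗ → not eligible.
Internet Stipend — status full-time ✗ (requires seasonal) → not eligible.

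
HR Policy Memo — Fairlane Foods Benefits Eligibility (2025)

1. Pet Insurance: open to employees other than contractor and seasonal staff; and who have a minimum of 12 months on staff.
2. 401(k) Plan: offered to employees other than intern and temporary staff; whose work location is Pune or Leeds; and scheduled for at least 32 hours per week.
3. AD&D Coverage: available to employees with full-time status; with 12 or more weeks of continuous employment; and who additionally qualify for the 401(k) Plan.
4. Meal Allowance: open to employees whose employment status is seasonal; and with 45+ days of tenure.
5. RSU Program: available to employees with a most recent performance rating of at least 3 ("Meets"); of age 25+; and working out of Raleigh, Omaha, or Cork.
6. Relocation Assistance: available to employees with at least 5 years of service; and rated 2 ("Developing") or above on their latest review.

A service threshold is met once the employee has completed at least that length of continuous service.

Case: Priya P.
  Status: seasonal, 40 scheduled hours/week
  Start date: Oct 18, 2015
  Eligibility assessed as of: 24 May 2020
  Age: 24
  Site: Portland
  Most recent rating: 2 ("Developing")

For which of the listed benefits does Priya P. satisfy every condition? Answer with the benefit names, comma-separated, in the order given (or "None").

Meal Allowance

Service from Oct 18, 2015 to 24 May 2020: 1680 days.
Pet Insurance — status seasonal ✗ (excluded) → not eligible.
401(k) Plan — status seasonal ✓ (not excluded); site Portland ✗ (not Pune or Leeds) → not eligible.
AD&D Coverage — status seasonal ✗ (requires full-time) → not eligible.
Meal Allowance — status seasonal ✓; service 1680 days ≥ 45 days ✓ → eligible.
RSU Program — rating 2 < 3 ✗ → not eligible.
Relocation Assistance — service 1680 days < 5 years (≈1825 days) ✗ → not eligible.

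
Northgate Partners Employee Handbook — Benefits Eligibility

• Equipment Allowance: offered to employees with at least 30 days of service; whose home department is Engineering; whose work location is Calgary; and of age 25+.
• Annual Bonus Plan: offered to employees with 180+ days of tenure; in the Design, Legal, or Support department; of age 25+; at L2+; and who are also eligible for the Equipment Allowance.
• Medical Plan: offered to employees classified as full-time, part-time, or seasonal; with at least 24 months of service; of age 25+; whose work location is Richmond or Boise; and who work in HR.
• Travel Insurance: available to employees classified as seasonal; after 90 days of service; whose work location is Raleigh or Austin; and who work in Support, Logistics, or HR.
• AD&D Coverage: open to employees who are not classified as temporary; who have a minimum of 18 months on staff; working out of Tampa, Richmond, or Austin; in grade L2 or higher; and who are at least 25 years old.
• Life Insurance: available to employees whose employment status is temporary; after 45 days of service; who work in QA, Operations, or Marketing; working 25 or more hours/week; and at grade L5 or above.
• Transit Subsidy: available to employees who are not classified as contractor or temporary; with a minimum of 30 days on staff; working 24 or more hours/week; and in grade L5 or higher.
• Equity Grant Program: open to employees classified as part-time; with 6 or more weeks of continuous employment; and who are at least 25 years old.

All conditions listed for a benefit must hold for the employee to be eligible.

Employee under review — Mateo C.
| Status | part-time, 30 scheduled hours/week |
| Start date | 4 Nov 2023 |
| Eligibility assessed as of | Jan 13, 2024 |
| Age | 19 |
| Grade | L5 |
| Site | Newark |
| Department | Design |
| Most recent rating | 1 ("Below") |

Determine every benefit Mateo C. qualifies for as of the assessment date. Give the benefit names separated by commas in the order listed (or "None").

Transit Subsidy

Service from 4 Nov 2023 to Jan 13, 2024: 70 days.
Equipment Allowance — service 70 days ≥ 30 days ✓; dept Design ✗ → not eligible.
Annual Bonus Plan — service 70 days < 180 days ✗ → not eligible.
Medical Plan — status part-time ✓; service 70 days < 24 months (≈720 days) ✗ → not eligible.
Travel Insurance — status part-time ✗ (requires seasonal) → not eligible.
AD&D Coverage — status part-time ✓ (not excluded); service 70 days < 18 months (≈540 days) ✗ → not eligible.
Life Insurance — status part-time ✗ (requires temporary) → not eligible.
Transit Subsidy — status part-time ✓ (not excluded); service 70 days ≥ 30 days ✓; 30 hrs/wk ≥ 24 ✓; grade L5 ≥ L5 ✓ → eligible.
Equity Grant Program — status part-time ✓; service 70 days ≥ 6 weeks (≈42 days) ✓; age 19 < 25 ✗ → not eligible.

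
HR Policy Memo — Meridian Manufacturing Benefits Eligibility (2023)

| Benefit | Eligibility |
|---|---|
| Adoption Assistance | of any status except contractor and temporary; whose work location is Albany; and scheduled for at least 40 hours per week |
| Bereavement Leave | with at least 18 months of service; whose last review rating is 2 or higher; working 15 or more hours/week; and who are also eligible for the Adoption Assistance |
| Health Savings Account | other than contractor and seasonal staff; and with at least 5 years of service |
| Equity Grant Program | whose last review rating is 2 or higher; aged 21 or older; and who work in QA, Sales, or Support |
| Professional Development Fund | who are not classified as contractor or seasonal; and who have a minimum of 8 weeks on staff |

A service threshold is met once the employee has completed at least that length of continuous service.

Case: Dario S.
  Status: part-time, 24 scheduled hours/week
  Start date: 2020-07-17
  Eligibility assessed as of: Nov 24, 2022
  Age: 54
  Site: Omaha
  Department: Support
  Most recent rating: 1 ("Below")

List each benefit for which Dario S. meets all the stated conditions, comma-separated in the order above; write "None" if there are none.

Professional Development Fund

Service from 2020-07-17 to Nov 24, 2022: 860 days.
Adoption Assistance — status part-time ✓ (not excluded); site Omaha ✗ (not Albany) → not eligible.
Bereavement Leave — service 860 days ≥ 18 months (≈540 days) ✓; rating 1 < 2 ✗ → not eligible.
Health Savings Account — status part-time ✓ (not excluded); service 860 days < 5 years (≈1825 days) ✗ → not eligible.
Equity Grant Program — rating 1 < 2 ✗ → not eligible.
Professional Development Fund — status part-time ✓ (not excluded); service 860 days ≥ 8 weeks (≈56 days) ✓ → eligible.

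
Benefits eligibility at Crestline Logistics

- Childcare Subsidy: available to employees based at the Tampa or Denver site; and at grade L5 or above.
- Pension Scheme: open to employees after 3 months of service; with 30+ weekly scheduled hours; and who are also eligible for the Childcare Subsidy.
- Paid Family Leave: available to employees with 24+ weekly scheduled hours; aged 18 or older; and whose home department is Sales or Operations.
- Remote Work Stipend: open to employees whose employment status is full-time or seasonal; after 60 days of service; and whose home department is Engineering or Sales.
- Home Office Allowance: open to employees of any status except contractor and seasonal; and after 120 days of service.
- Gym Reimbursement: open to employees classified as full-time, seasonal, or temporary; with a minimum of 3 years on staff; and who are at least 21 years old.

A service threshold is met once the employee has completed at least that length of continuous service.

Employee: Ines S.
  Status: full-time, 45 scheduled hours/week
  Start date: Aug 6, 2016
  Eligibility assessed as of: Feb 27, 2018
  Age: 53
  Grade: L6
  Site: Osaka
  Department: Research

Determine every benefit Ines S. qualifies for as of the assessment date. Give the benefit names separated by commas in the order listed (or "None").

Home Office Allowance

Service from Aug 6, 2016 to Feb 27, 2018: 570 days.
Childcare Subsidy — site Osaka ✗ (not Tampa or Denver) → not eligible.
Pension Scheme — service 570 days ≥ 3 months (≈90 days) ✓; 45 hrs/wk ≥ 30 ✓; not eligible for Childcare Subsidy ✗ → not eligible.
Paid Family Leave — 45 hrs/wk ≥ 24 ✓; age 53 ≥ 18 ✓; dept Research ✗ → not eligible.
Remote Work Stipend — status full-time ✓; service 570 days ≥ 60 days ✓; dept Research ✗ → not eligible.
Home Office Allowance — status full-time ✓ (not excluded); service 570 days ≥ 120 days ✓ → eligible.
Gym Reimbursement — status full-time ✓; service 570 days < 3 years (≈1095 days) ✗ → not eligible.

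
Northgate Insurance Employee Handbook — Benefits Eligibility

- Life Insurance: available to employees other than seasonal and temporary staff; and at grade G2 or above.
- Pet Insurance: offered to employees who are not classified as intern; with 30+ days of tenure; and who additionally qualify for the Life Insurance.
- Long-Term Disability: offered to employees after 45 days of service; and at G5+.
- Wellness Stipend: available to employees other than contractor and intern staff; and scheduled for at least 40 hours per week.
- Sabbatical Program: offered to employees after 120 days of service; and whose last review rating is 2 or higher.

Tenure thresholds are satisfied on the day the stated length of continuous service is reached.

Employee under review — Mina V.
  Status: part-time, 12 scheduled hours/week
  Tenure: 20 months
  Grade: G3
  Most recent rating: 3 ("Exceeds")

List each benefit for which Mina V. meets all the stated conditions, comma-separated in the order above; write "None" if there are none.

Life Insurance — status part-time ✓ (not excluded); grade G3 ≥ G2 ✓ → eligible.
Pet Insurance — status part-time ✓ (not excluded); service 20 months ≥ 30 days ✓; eligible for Life Insurance ✓ → eligible.
Long-Term Disability — service 20 months ≥ 45 days ✓; grade G3 < G5 ✗ → not eligible.
Wellness Stipend — status part-time ✓ (not excluded); 12 hrs/wk < 40 ✗ → not eligible.
Sabbatical Program — service 20 months ≥ 120 days ✓; rating 3 ≥ 2 ✓ → eligible.

Life Insurance, Pet Insurance, Sabbatical Program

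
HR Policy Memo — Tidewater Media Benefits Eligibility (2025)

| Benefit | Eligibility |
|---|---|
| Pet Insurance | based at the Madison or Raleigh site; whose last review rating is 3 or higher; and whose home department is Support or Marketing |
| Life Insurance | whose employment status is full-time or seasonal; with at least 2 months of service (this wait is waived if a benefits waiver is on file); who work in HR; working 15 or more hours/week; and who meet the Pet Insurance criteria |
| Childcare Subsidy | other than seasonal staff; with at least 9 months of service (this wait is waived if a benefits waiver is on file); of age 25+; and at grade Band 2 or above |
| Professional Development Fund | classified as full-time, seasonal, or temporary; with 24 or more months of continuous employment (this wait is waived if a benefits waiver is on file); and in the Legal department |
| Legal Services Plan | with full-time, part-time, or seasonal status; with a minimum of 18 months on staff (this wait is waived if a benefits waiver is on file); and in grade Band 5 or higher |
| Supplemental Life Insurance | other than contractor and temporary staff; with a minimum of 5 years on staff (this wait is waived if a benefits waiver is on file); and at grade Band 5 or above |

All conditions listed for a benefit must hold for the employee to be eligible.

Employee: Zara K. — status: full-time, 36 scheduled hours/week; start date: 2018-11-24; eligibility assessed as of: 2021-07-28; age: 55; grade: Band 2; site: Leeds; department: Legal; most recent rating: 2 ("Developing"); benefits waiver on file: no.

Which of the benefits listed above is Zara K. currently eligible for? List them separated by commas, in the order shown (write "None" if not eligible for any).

Childcare Subsidy, Professional Development Fund

Service from 2018-11-24 to 2021-07-28: 977 days.
Pet Insurance — site Leeds ✗ (not Madison or Raleigh) → not eligible.
Life Insurance — status full-time ✓; no waiver, service 977 days ≥ 2 months (≈60 days) ✓; dept Legal ✗ → not eligible.
Childcare Subsidy — status full-time ✓ (not excluded); no waiver, service 977 days ≥ 9 months (≈270 days) ✓; age 55 ≥ 25 ✓; grade Band 2 ≥ Band 2 ✓ → eligible.
Professional Development Fund — status full-time ✓; no waiver, service 977 days ≥ 24 months (≈720 days) ✓; dept Legal ✓ → eligible.
Legal Services Plan — status full-time ✓; no waiver, service 977 days ≥ 18 months (≈540 days) ✓; grade Band 2 < Band 5 ✗ → not eligible.
Supplemental Life Insurance — status full-time ✓ (not excluded); no waiver, service 977 days < 5 years (≈1825 days) ✗ → not eligible.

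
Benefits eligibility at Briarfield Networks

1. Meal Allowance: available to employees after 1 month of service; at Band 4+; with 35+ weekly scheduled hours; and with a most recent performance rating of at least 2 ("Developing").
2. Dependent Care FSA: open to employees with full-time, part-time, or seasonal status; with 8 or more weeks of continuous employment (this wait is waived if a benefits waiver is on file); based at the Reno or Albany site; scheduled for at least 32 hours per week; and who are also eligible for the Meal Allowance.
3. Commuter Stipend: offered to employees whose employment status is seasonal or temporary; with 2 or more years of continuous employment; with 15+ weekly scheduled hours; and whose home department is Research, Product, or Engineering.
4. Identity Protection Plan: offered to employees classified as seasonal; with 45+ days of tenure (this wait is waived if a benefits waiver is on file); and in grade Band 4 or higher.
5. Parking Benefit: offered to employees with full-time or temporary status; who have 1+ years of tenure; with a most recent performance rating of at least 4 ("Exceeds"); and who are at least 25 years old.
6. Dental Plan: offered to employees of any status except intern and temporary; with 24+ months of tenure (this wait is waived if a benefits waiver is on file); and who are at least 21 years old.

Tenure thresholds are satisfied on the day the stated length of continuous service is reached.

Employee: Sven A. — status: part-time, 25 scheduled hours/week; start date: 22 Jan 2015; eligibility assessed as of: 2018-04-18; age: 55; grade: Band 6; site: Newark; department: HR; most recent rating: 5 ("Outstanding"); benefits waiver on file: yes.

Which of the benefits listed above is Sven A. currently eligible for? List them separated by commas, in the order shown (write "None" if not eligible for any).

Service from 22 Jan 2015 to 2018-04-18: 1182 days.
Meal Allowance — service 1182 days ≥ 1 month (≈30 days) ✓; grade Band 6 ≥ Band 4 ✓; 25 hrs/wk < 35 ✗ → not eligible.
Dependent Care FSA — status part-time ✓; benefits waiver on file ✓; site Newark ✗ (not Reno or Albany) → not eligible.
Commuter Stipend — status part-time ✗ (requires seasonal or temporary) → not eligible.
Identity Protection Plan — status part-time ✗ (requires seasonal) → not eligible.
Parking Benefit — status part-time ✗ (requires full-time or temporary) → not eligible.
Dental Plan — status part-time ✓ (not excluded); benefits waiver on file ✓; age 55 ≥ 21 ✓ → eligible.

Dental Plan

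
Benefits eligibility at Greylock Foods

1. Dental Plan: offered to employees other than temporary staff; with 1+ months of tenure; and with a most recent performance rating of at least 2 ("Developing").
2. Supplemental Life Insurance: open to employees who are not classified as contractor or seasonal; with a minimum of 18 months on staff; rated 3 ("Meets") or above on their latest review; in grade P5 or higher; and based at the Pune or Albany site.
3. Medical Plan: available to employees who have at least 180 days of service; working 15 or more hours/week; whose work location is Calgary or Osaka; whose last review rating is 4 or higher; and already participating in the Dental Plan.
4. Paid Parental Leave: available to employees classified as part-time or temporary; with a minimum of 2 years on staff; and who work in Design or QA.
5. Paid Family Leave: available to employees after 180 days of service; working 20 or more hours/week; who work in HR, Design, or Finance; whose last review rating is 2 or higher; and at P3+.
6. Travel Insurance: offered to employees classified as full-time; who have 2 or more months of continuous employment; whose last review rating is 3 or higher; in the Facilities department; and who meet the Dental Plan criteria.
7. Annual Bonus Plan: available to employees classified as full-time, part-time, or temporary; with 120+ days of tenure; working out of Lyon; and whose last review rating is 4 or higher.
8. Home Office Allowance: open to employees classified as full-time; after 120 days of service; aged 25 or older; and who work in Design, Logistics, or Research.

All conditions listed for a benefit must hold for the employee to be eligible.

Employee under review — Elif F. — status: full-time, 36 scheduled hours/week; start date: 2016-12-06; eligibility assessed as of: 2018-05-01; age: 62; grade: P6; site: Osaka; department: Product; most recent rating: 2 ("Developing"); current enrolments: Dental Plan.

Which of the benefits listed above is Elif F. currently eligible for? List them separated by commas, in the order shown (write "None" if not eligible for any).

Dental Plan

Service from 2016-12-06 to 2018-05-01: 511 days.
Dental Plan — status full-time ✓ (not excluded); service 511 days ≥ 1 month (≈30 days) ✓; rating 2 ≥ 2 ✓ → eligible.
Supplemental Life Insurance — status full-time ✓ (not excluded); service 511 days < 18 months (≈540 days) ✗ → not eligible.
Medical Plan — service 511 days ≥ 180 days ✓; 36 hrs/wk ≥ 15 ✓; site Osaka ✓; rating 2 < 4 ✗ → not eligible.
Paid Parental Leave — status full-time ✗ (requires part-time or temporary) → not eligible.
Paid Family Leave — service 511 days ≥ 180 days ✓; 36 hrs/wk ≥ 20 ✓; dept Product ✗ → not eligible.
Travel Insurance — status full-time ✓; service 511 days ≥ 2 months (≈60 days) ✓; rating 2 < 3 ✗ → not eligible.
Annual Bonus Plan — status full-time ✓; service 511 days ≥ 120 days ✓; site Osaka ✗ (not Lyon) → not eligible.
Home Office Allowance — status full-time ✓; service 511 days ≥ 120 days ✓; age 62 ≥ 25 ✓; dept Product ✗ → not eligible.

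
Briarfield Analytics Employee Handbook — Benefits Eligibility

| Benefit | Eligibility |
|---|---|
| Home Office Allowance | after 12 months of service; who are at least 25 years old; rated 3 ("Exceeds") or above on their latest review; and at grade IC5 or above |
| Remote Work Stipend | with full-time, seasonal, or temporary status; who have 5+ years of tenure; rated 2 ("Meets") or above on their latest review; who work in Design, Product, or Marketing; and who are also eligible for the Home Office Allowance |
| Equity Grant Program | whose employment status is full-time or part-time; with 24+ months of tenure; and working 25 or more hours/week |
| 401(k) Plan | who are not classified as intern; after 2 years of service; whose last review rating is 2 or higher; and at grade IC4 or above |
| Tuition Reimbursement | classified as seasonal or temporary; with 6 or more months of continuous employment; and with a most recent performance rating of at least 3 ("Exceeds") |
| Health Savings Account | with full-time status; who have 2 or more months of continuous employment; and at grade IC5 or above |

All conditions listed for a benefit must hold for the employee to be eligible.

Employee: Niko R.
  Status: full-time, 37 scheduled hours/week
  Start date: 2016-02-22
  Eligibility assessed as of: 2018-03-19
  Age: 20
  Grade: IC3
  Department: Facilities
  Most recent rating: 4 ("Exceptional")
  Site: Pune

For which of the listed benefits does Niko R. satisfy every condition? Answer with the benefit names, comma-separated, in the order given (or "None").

Equity Grant Program

Service from 2016-02-22 to 2018-03-19: 756 days.
Home Office Allowance — service 756 days ≥ 12 months (≈360 days) ✓; age 20 < 25 ✗ → not eligible.
Remote Work Stipend — status full-time ✓; service 756 days < 5 years (≈1825 days) ✗ → not eligible.
Equity Grant Program — status full-time ✓; service 756 days ≥ 24 months (≈720 days) ✓; 37 hrs/wk ≥ 25 ✓ → eligible.
401(k) Plan — status full-time ✓ (not excluded); service 756 days ≥ 2 years (≈730 days) ✓; rating 4 ≥ 2 ✓; grade IC3 < IC4 ✗ → not eligible.
Tuition Reimbursement — status full-time ✗ (requires seasonal or temporary) → not eligible.
Health Savings Account — status full-time ✓; service 756 days ≥ 2 months (≈60 days) ✓; grade IC3 < IC5 ✗ → not eligible.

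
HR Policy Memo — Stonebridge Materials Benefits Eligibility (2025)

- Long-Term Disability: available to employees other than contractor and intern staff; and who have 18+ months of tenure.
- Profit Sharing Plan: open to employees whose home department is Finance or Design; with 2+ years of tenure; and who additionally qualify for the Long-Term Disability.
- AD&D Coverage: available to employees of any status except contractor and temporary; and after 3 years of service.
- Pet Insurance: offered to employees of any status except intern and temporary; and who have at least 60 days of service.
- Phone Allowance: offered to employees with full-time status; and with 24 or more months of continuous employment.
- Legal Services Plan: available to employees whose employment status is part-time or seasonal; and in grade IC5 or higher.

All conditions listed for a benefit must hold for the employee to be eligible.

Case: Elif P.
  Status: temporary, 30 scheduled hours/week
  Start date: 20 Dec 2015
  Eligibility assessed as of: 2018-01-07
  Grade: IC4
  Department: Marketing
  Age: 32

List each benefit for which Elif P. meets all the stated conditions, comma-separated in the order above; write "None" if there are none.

Service from 20 Dec 2015 to 2018-01-07: 749 days.
Long-Term Disability — status temporary ✓ (not excluded); service 749 days ≥ 18 months (≈540 days) ✓ → eligible.
Profit Sharing Plan — dept Marketing ✗ → not eligible.
AD&D Coverage — status temporary ✗ (excluded) → not eligible.
Pet Insurance — status temporary ✗ (excluded) → not eligible.
Phone Allowance — status temporary ✗ (requires full-time) → not eligible.
Legal Services Plan — status temporary ✗ (requires part-time or seasonal) → not eligible.

Long-Term Disability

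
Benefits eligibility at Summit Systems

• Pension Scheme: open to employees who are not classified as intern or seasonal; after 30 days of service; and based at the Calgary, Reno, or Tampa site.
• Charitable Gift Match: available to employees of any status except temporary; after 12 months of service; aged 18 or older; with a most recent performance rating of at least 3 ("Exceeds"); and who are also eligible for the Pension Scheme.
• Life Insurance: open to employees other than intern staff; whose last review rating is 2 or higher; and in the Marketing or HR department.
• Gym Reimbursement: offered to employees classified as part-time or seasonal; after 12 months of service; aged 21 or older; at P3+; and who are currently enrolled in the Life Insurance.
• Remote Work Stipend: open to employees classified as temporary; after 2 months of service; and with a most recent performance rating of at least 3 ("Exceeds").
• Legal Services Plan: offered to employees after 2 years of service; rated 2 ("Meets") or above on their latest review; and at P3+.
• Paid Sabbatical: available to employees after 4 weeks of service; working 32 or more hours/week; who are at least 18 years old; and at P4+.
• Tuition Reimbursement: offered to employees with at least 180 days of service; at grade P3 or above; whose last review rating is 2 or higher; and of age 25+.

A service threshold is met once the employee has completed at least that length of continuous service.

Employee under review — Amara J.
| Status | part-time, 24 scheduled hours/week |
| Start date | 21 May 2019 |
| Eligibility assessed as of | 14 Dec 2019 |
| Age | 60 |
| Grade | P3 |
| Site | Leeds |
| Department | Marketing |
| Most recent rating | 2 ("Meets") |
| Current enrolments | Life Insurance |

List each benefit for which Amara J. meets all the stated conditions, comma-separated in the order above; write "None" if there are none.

Service from 21 May 2019 to 14 Dec 2019: 207 days.
Pension Scheme — status part-time ✓ (not excluded); service 207 days ≥ 30 days ✓; site Leeds ✗ (not Calgary, Reno, or Tampa) → not eligible.
Charitable Gift Match — status part-time ✓ (not excluded); service 207 days < 12 months (≈360 days) ✗ → not eligible.
Life Insurance — status part-time ✓ (not excluded); rating 2 ≥ 2 ✓; dept Marketing ✓ → eligible.
Gym Reimbursement — status part-time ✓; service 207 days < 12 months (≈360 days) ✗ → not eligible.
Remote Work Stipend — status part-time ✗ (requires temporary) → not eligible.
Legal Services Plan — service 207 days < 2 years (≈730 days) ✗ → not eligible.
Paid Sabbatical — service 207 days ≥ 4 weeks (≈28 days) ✓; 24 hrs/wk < 32 ✗ → not eligible.
Tuition Reimbursement — service 207 days ≥ 180 days ✓; grade P3 ≥ P3 ✓; rating 2 ≥ 2 ✓; age 60 ≥ 25 ✓ → eligible.

Life Insurance, Tuition Reimbursement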